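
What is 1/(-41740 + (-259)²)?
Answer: 1/25341 ≈ 3.9462e-5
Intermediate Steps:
1/(-41740 + (-259)²) = 1/(-41740 + 67081) = 1/25341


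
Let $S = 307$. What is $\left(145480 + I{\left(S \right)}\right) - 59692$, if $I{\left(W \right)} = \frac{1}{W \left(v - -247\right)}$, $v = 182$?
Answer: $\frac{11298536965}{131703} \approx 85788.0$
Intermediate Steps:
$I{\left(W \right)} = \frac{1}{429 W}$ ($I{\left(W \right)} = \frac{1}{W \left(182 - -247\right)} = \frac{1}{W \left(182 + 247\right)} = \frac{1}{W 429} = \frac{1}{W} \frac{1}{429} = \frac{1}{429 W}$)
$\left(145480 + I{\left(S \right)}\right) - 59692 = \left(145480 + \frac{1}{429 \cdot 307}\right) - 59692 = \left(145480 + \frac{1}{429} \cdot \frac{1}{307}\right) - 59692 = \left(145480 + \frac{1}{131703}\right) - 59692 = \frac{19160152441}{131703} - 59692 = \frac{11298536965}{131703}$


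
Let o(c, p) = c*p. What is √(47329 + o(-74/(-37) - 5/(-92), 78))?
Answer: √100487230/46 ≈ 217.92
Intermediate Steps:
√(47329 + o(-74/(-37) - 5/(-92), 78)) = √(47329 + (-74/(-37) - 5/(-92))*78) = √(47329 + (-74*(-1/37) - 5*(-1/92))*78) = √(47329 + (2 + 5/92)*78) = √(47329 + (189/92)*78) = √(47329 + 7371/46) = √(2184505/46) = √100487230/46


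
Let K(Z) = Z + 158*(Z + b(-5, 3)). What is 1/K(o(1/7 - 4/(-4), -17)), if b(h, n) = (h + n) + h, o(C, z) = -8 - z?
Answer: 1/325 ≈ 0.0030769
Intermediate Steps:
b(h, n) = n + 2*h
K(Z) = -1106 + 159*Z (K(Z) = Z + 158*(Z + (3 + 2*(-5))) = Z + 158*(Z + (3 - 10)) = Z + 158*(Z - 7) = Z + 158*(-7 + Z) = Z + (-1106 + 158*Z) = -1106 + 159*Z)
1/K(o(1/7 - 4/(-4), -17)) = 1/(-1106 + 159*(-8 - 1*(-17))) = 1/(-1106 + 159*(-8 + 17)) = 1/(-1106 + 159*9) = 1/(-1106 + 1431) = 1/325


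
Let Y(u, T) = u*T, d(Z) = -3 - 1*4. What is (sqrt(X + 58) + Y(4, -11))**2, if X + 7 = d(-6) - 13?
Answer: (44 - sqrt(31))**2 ≈ 1477.0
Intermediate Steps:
d(Z) = -7 (d(Z) = -3 - 4 = -7)
X = -27 (X = -7 + (-7 - 13) = -7 - 20 = -27)
Y(u, T) = T*u
(sqrt(X + 58) + Y(4, -11))**2 = (sqrt(-27 + 58) - 11*4)**2 = (sqrt(31) - 44)**2 = (-44 + sqrt(31))**2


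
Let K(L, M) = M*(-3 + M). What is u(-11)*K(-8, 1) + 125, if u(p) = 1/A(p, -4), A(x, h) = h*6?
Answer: 1501/12 ≈ 125.08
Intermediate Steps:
A(x, h) = 6*h
u(p) = -1/24 (u(p) = 1/(6*(-4)) = 1/(-24) = -1/24)
u(-11)*K(-8, 1) + 125 = -(-3 + 1)/24 + 125 = -(-2)/24 + 125 = -1/24*(-2) + 125 = 1/12 + 125 = 1501/12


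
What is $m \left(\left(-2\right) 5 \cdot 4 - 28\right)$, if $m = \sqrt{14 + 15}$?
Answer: $- 68 \sqrt{29} \approx -366.19$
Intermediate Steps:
$m = \sqrt{29} \approx 5.3852$
$m \left(\left(-2\right) 5 \cdot 4 - 28\right) = \sqrt{29} \left(\left(-2\right) 5 \cdot 4 - 28\right) = \sqrt{29} \left(\left(-10\right) 4 - 28\right) = \sqrt{29} \left(-40 - 28\right) = \sqrt{29} \left(-68\right) = - 68 \sqrt{29}$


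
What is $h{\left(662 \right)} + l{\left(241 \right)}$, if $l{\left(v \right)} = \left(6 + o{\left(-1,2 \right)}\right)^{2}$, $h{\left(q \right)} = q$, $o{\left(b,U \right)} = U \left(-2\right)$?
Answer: $666$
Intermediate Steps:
$o{\left(b,U \right)} = - 2 U$
$l{\left(v \right)} = 4$ ($l{\left(v \right)} = \left(6 - 4\right)^{2} = 2^{2} = 4$)
$h{\left(662 \right)} + l{\left(241 \right)} = 662 + 4 = 666$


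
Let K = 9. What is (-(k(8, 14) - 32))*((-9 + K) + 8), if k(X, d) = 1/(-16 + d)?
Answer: 260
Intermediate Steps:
(-(k(8, 14) - 32))*((-9 + K) + 8) = (-(1/(-16 + 14) - 32))*((-9 + 9) + 8) = (-(1/(-2) - 32))*(0 + 8) = -(-½ - 32)*8 = -1*(-65/2)*8 = (65/2)*8 = 260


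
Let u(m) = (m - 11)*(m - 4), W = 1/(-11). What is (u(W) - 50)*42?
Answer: -23520/121 ≈ -194.38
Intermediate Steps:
W = -1/11 ≈ -0.090909
u(m) = (-11 + m)*(-4 + m)
(u(W) - 50)*42 = ((44 + (-1/11)² - 15*(-1/11)) - 50)*42 = ((44 + 1/121 + 15/11) - 50)*42 = (5490/121 - 50)*42 = -560/121*42 = -23520/121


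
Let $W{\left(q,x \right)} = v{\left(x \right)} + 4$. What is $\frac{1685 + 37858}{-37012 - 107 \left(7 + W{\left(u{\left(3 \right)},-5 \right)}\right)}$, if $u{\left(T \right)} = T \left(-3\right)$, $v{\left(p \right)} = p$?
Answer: $- \frac{39543}{37654} \approx -1.0502$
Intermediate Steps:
$u{\left(T \right)} = - 3 T$
$W{\left(q,x \right)} = 4 + x$ ($W{\left(q,x \right)} = x + 4 = 4 + x$)
$\frac{1685 + 37858}{-37012 - 107 \left(7 + W{\left(u{\left(3 \right)},-5 \right)}\right)} = \frac{1685 + 37858}{-37012 - 107 \left(7 + \left(4 - 5\right)\right)} = \frac{39543}{-37012 - 107 \left(7 - 1\right)} = \frac{39543}{-37012 - 642} = \frac{39543}{-37654} = 39543 \left(- \frac{1}{37654}\right) = - \frac{39543}{37654}$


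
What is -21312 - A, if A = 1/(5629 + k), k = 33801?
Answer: -840332161/39430 ≈ -21312.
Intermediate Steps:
A = 1/39430 (A = 1/(5629 + 33801) = 1/39430 ≈ 2.5361e-5)
-21312 - A = -21312 - 1*1/39430 = -21312 - 1/39430 = -840332161/39430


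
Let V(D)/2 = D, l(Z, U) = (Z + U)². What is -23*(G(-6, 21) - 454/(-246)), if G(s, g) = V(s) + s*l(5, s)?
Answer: 45701/123 ≈ 371.55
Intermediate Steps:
l(Z, U) = (U + Z)²
V(D) = 2*D
G(s, g) = 2*s + s*(5 + s)² (G(s, g) = 2*s + s*(s + 5)² = 2*s + s*(5 + s)²)
-23*(G(-6, 21) - 454/(-246)) = -23*(-6*(2 + (5 - 6)²) - 454/(-246)) = -23*(-6*(2 + (-1)²) - 454*(-1/246)) = -23*(-6*(2 + 1) + 227/123) = -23*(-6*3 + 227/123) = -23*(-18 + 227/123) = -23*(-1987/123) = 45701/123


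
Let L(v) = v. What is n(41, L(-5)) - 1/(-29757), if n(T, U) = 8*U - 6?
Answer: -1368821/29757 ≈ -46.000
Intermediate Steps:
n(T, U) = -6 + 8*U
n(41, L(-5)) - 1/(-29757) = (-6 + 8*(-5)) - 1/(-29757) = (-6 - 40) - 1*(-1/29757) = -46 + 1/29757 = -1368821/29757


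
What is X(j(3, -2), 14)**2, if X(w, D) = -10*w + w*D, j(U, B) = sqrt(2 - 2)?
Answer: 0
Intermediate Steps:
j(U, B) = 0 (j(U, B) = sqrt(0) = 0)
X(w, D) = -10*w + D*w
X(j(3, -2), 14)**2 = (0*(-10 + 14))**2 = (0*4)**2 = 0**2 = 0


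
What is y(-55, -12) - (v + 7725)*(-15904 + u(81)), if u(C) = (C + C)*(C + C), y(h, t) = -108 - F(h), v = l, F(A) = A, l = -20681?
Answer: 133964987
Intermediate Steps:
v = -20681
y(h, t) = -108 - h
u(C) = 4*C² (u(C) = (2*C)*(2*C) = 4*C²)
y(-55, -12) - (v + 7725)*(-15904 + u(81)) = (-108 - 1*(-55)) - (-20681 + 7725)*(-15904 + 4*81²) = (-108 + 55) - (-12956)*(-15904 + 4*6561) = -53 - (-12956)*(-15904 + 26244) = -53 - (-12956)*10340 = -53 - 1*(-133965040) = -53 + 133965040 = 133964987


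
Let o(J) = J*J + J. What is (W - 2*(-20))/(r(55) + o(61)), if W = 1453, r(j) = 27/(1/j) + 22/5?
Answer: 7465/26357 ≈ 0.28323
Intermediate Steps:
r(j) = 22/5 + 27*j (r(j) = 27*j + 22*(1/5) = 27*j + 22/5 = 22/5 + 27*j)
o(J) = J + J**2 (o(J) = J**2 + J = J + J**2)
(W - 2*(-20))/(r(55) + o(61)) = (1453 - 2*(-20))/((22/5 + 27*55) + 61*(1 + 61)) = (1453 + 40)/((22/5 + 1485) + 61*62) = 1493/(7447/5 + 3782) = 1493/(26357/5) = 1493*(5/26357) = 7465/26357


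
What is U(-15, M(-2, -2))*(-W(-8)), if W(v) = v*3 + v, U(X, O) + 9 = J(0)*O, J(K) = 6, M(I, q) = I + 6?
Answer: 480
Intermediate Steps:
M(I, q) = 6 + I
U(X, O) = -9 + 6*O
W(v) = 4*v (W(v) = 3*v + v = 4*v)
U(-15, M(-2, -2))*(-W(-8)) = (-9 + 6*(6 - 2))*(-4*(-8)) = (-9 + 6*4)*(-1*(-32)) = (-9 + 24)*32 = 15*32 = 480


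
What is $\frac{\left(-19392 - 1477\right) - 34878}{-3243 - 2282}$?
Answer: $\frac{55747}{5525} \approx 10.09$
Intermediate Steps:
$\frac{\left(-19392 - 1477\right) - 34878}{-3243 - 2282} = \frac{-20869 - 34878}{-5525} = \left(-55747\right) \left(- \frac{1}{5525}\right) = \frac{55747}{5525}$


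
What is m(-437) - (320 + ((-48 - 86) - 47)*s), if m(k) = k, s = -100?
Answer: -18857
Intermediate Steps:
m(-437) - (320 + ((-48 - 86) - 47)*s) = -437 - (320 + ((-48 - 86) - 47)*(-100)) = -437 - (320 + (-134 - 47)*(-100)) = -437 - (320 - 181*(-100)) = -437 - (320 + 18100) = -437 - 1*18420 = -437 - 18420 = -18857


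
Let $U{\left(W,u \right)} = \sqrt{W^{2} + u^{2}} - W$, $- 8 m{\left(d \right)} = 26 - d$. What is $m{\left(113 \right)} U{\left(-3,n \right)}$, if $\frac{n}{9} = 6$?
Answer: $\frac{261}{8} + \frac{1305 \sqrt{13}}{8} \approx 620.78$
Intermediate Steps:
$n = 54$ ($n = 9 \cdot 6 = 54$)
$m{\left(d \right)} = - \frac{13}{4} + \frac{d}{8}$ ($m{\left(d \right)} = - \frac{26 - d}{8} = - \frac{13}{4} + \frac{d}{8}$)
$m{\left(113 \right)} U{\left(-3,n \right)} = \left(- \frac{13}{4} + \frac{1}{8} \cdot 113\right) \left(\sqrt{\left(-3\right)^{2} + 54^{2}} - -3\right) = \left(- \frac{13}{4} + \frac{113}{8}\right) \left(\sqrt{9 + 2916} + 3\right) = \frac{87 \left(\sqrt{2925} + 3\right)}{8} = \frac{87 \left(15 \sqrt{13} + 3\right)}{8} = \frac{87 \left(3 + 15 \sqrt{13}\right)}{8} = \frac{261}{8} + \frac{1305 \sqrt{13}}{8}$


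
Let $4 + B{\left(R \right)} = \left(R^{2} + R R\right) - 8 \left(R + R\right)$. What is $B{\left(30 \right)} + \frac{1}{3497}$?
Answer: $\frac{4602053}{3497} \approx 1316.0$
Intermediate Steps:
$B{\left(R \right)} = -4 - 16 R + 2 R^{2}$ ($B{\left(R \right)} = -4 - \left(- R^{2} + 8 \left(R + R\right) - R R\right) = -4 + \left(\left(R^{2} + R^{2}\right) - 8 \cdot 2 R\right) = -4 + \left(2 R^{2} - 16 R\right) = -4 + \left(- 16 R + 2 R^{2}\right) = -4 - 16 R + 2 R^{2}$)
$B{\left(30 \right)} + \frac{1}{3497} = \left(-4 - 480 + 2 \cdot 30^{2}\right) + \frac{1}{3497} = \left(-4 - 480 + 2 \cdot 900\right) + \frac{1}{3497} = \left(-4 - 480 + 1800\right) + \frac{1}{3497} = 1316 + \frac{1}{3497} = \frac{4602053}{3497}$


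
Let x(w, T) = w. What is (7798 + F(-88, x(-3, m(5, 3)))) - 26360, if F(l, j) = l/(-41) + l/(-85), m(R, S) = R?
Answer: -64677482/3485 ≈ -18559.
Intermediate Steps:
F(l, j) = -126*l/3485 (F(l, j) = l*(-1/41) + l*(-1/85) = -l/41 - l/85 = -126*l/3485)
(7798 + F(-88, x(-3, m(5, 3)))) - 26360 = (7798 - 126/3485*(-88)) - 26360 = (7798 + 11088/3485) - 26360 = 27187118/3485 - 26360 = -64677482/3485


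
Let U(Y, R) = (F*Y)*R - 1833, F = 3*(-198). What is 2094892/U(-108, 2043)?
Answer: 2094892/131060703 ≈ 0.015984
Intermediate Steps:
F = -594
U(Y, R) = -1833 - 594*R*Y (U(Y, R) = (-594*Y)*R - 1833 = -594*R*Y - 1833 = -1833 - 594*R*Y)
2094892/U(-108, 2043) = 2094892/(-1833 - 594*2043*(-108)) = 2094892/(-1833 + 131062536) = 2094892/131060703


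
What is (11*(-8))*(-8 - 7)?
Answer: 1320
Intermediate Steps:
(11*(-8))*(-8 - 7) = -88*(-15) = 1320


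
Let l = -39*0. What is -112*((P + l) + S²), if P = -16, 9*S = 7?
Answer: 139664/81 ≈ 1724.2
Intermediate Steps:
S = 7/9 (S = (⅑)*7 = 7/9 ≈ 0.77778)
l = 0
-112*((P + l) + S²) = -112*((-16 + 0) + (7/9)²) = -112*(-16 + 49/81) = -112*(-1247/81) = 139664/81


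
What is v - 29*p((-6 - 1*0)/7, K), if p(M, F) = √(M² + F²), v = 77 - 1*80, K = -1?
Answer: -3 - 29*√85/7 ≈ -41.195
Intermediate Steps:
v = -3 (v = 77 - 80 = -3)
p(M, F) = √(F² + M²)
v - 29*p((-6 - 1*0)/7, K) = -3 - 29*√((-1)² + ((-6 - 1*0)/7)²) = -3 - 29*√(1 + ((-6 + 0)*(⅐))²) = -3 - 29*√(1 + (-6*⅐)²) = -3 - 29*√(1 + (-6/7)²) = -3 - 29*√(1 + 36/49) = -3 - 29*√85/7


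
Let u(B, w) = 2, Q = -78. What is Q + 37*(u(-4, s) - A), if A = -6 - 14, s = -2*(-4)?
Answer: 736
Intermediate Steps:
s = 8
A = -20
Q + 37*(u(-4, s) - A) = -78 + 37*(2 - 1*(-20)) = -78 + 37*(2 + 20) = -78 + 37*22 = -78 + 814 = 736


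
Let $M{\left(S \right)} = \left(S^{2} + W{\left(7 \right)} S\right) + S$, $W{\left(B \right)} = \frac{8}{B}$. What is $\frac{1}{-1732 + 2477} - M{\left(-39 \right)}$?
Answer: $- \frac{7496183}{5215} \approx -1437.4$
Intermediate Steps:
$M{\left(S \right)} = S^{2} + \frac{15 S}{7}$ ($M{\left(S \right)} = \left(S^{2} + \frac{8}{7} S\right) + S = \left(S^{2} + 8 \cdot \frac{1}{7} S\right) + S = \left(S^{2} + \frac{8 S}{7}\right) + S = S^{2} + \frac{15 S}{7}$)
$\frac{1}{-1732 + 2477} - M{\left(-39 \right)} = \frac{1}{-1732 + 2477} - \frac{1}{7} \left(-39\right) \left(15 + 7 \left(-39\right)\right) = \frac{1}{745} - \frac{1}{7} \left(-39\right) \left(15 - 273\right) = \frac{1}{745} - \frac{1}{7} \left(-39\right) \left(-258\right) = \frac{1}{745} - \frac{10062}{7} = - \frac{7496183}{5215}$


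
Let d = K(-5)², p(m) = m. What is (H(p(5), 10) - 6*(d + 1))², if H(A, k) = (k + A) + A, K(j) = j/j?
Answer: 64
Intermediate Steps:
K(j) = 1
H(A, k) = k + 2*A (H(A, k) = (A + k) + A = k + 2*A)
d = 1 (d = 1² = 1)
(H(p(5), 10) - 6*(d + 1))² = ((10 + 2*5) - 6*(1 + 1))² = ((10 + 10) - 6*2)² = (20 - 12)² = 8² = 64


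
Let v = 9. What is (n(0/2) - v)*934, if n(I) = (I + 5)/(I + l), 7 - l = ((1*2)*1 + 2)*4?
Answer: -80324/9 ≈ -8924.9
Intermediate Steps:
l = -9 (l = 7 - ((1*2)*1 + 2)*4 = 7 - (2*1 + 2)*4 = 7 - (2 + 2)*4 = 7 - 4*4 = 7 - 1*16 = 7 - 16 = -9)
n(I) = (5 + I)/(-9 + I) (n(I) = (I + 5)/(I - 9) = (5 + I)/(-9 + I))
(n(0/2) - v)*934 = ((5 + 0/2)/(-9 + 0/2) - 1*9)*934 = ((5 + 0*(½))/(-9 + 0*(½)) - 9)*934 = ((5 + 0)/(-9 + 0) - 9)*934 = (5/(-9) - 9)*934 = (-⅑*5 - 9)*934 = (-5/9 - 9)*934 = -86/9*934 = -80324/9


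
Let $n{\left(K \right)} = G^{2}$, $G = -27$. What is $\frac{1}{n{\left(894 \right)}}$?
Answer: $\frac{1}{729} \approx 0.0013717$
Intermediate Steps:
$n{\left(K \right)} = 729$ ($n{\left(K \right)} = \left(-27\right)^{2} = 729$)
$\frac{1}{n{\left(894 \right)}} = \frac{1}{729}$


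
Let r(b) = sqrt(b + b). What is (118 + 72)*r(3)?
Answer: 190*sqrt(6) ≈ 465.40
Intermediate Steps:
r(b) = sqrt(2)*sqrt(b) (r(b) = sqrt(2*b) = sqrt(2)*sqrt(b))
(118 + 72)*r(3) = (118 + 72)*(sqrt(2)*sqrt(3)) = 190*sqrt(6)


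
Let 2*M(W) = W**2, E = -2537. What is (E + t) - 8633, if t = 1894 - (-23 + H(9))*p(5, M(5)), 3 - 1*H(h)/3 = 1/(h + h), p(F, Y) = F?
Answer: -55231/6 ≈ -9205.2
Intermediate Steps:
M(W) = W**2/2
H(h) = 9 - 3/(2*h) (H(h) = 9 - 3/(h + h) = 9 - 3*1/(2*h) = 9 - 3/(2*h))
t = 11789/6 (t = 1894 - (-23 + (9 - 3/2/9))*5 = 1894 - (-23 + (9 - 3/2*1/9))*5 = 1894 - (-23 + (9 - 1/6))*5 = 1894 - (-23 + 53/6)*5 = 1894 - (-85)*5/6 = 1894 - 1*(-425/6) = 1894 + 425/6 = 11789/6 ≈ 1964.8)
(E + t) - 8633 = (-2537 + 11789/6) - 8633 = -3433/6 - 8633 = -55231/6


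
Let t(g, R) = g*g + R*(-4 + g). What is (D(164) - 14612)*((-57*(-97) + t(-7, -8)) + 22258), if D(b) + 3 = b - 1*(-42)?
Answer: -402356916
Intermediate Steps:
t(g, R) = g² + R*(-4 + g)
D(b) = 39 + b (D(b) = -3 + (b - 1*(-42)) = -3 + (b + 42) = -3 + (42 + b) = 39 + b)
(D(164) - 14612)*((-57*(-97) + t(-7, -8)) + 22258) = ((39 + 164) - 14612)*((-57*(-97) + ((-7)² - 4*(-8) - 8*(-7))) + 22258) = (203 - 14612)*((5529 + (49 + 32 + 56)) + 22258) = -14409*((5529 + 137) + 22258) = -14409*(5666 + 22258) = -14409*27924 = -402356916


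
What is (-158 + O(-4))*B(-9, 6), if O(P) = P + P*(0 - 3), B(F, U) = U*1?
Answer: -900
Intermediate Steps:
B(F, U) = U
O(P) = -2*P (O(P) = P + P*(-3) = P - 3*P = -2*P)
(-158 + O(-4))*B(-9, 6) = (-158 - 2*(-4))*6 = (-158 + 8)*6 = -150*6 = -900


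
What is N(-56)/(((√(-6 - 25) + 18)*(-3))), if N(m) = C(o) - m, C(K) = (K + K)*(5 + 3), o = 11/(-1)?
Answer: 144/71 - 8*I*√31/71 ≈ 2.0282 - 0.62735*I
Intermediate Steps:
o = -11 (o = 11*(-1) = -11)
C(K) = 16*K (C(K) = (2*K)*8 = 16*K)
N(m) = -176 - m (N(m) = 16*(-11) - m = -176 - m)
N(-56)/(((√(-6 - 25) + 18)*(-3))) = (-176 - 1*(-56))/(((√(-6 - 25) + 18)*(-3))) = (-176 + 56)/(((√(-31) + 18)*(-3))) = -120*(-1/(3*(I*√31 + 18))) = -120*(-1/(3*(18 + I*√31))) = -120/(-54 - 3*I*√31)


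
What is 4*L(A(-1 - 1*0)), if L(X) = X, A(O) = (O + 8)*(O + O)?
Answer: -56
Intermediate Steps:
A(O) = 2*O*(8 + O) (A(O) = (8 + O)*(2*O) = 2*O*(8 + O))
4*L(A(-1 - 1*0)) = 4*(2*(-1 - 1*0)*(8 + (-1 - 1*0))) = 4*(2*(-1 + 0)*(8 + (-1 + 0))) = 4*(2*(-1)*(8 - 1)) = 4*(2*(-1)*7) = 4*(-14) = -56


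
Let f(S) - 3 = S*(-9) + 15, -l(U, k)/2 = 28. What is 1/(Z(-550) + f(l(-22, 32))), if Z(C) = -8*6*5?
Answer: 1/282 ≈ 0.0035461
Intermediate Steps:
Z(C) = -240 (Z(C) = -48*5 = -240)
l(U, k) = -56 (l(U, k) = -2*28 = -56)
f(S) = 18 - 9*S (f(S) = 3 + (S*(-9) + 15) = 3 + (-9*S + 15) = 3 + (15 - 9*S) = 18 - 9*S)
1/(Z(-550) + f(l(-22, 32))) = 1/(-240 + (18 - 9*(-56))) = 1/(-240 + (18 + 504)) = 1/(-240 + 522) = 1/282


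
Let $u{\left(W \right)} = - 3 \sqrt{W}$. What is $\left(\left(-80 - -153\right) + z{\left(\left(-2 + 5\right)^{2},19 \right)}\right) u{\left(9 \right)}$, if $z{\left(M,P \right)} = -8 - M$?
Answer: $-504$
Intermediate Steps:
$\left(\left(-80 - -153\right) + z{\left(\left(-2 + 5\right)^{2},19 \right)}\right) u{\left(9 \right)} = \left(\left(-80 - -153\right) - \left(8 + \left(-2 + 5\right)^{2}\right)\right) \left(- 3 \sqrt{9}\right) = \left(\left(-80 + 153\right) - 17\right) \left(\left(-3\right) 3\right) = \left(73 - 17\right) \left(-9\right) = 56 \left(-9\right) = -504$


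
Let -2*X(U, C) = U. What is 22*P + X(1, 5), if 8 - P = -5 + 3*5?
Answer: -89/2 ≈ -44.500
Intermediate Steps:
X(U, C) = -U/2
P = -2 (P = 8 - (-5 + 3*5) = 8 - (-5 + 15) = 8 - 1*10 = 8 - 10 = -2)
22*P + X(1, 5) = 22*(-2) - ½*1 = -44 - ½ = -89/2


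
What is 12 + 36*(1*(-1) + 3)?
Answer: 84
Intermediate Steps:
12 + 36*(1*(-1) + 3) = 12 + 36*(-1 + 3) = 12 + 36*2 = 12 + 72 = 84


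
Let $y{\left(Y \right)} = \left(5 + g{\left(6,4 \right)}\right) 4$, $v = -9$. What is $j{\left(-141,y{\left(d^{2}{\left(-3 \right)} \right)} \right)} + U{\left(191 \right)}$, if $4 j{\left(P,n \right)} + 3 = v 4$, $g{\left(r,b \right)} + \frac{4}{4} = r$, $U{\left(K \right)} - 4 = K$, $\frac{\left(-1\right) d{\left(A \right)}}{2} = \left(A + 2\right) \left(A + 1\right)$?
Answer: $\frac{741}{4} \approx 185.25$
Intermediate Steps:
$d{\left(A \right)} = - 2 \left(1 + A\right) \left(2 + A\right)$ ($d{\left(A \right)} = - 2 \left(A + 2\right) \left(A + 1\right) = - 2 \left(2 + A\right) \left(1 + A\right) = - 2 \left(1 + A\right) \left(2 + A\right)$)
$U{\left(K \right)} = 4 + K$
$g{\left(r,b \right)} = -1 + r$
$y{\left(Y \right)} = 40$ ($y{\left(Y \right)} = \left(5 + \left(-1 + 6\right)\right) 4 = \left(5 + 5\right) 4 = 10 \cdot 4 = 40$)
$j{\left(P,n \right)} = - \frac{39}{4}$ ($j{\left(P,n \right)} = - \frac{3}{4} + \frac{\left(-9\right) 4}{4} = - \frac{3}{4} + \frac{1}{4} \left(-36\right) = - \frac{3}{4} - 9 = - \frac{39}{4}$)
$j{\left(-141,y{\left(d^{2}{\left(-3 \right)} \right)} \right)} + U{\left(191 \right)} = - \frac{39}{4} + \left(4 + 191\right) = - \frac{39}{4} + 195 = \frac{741}{4}$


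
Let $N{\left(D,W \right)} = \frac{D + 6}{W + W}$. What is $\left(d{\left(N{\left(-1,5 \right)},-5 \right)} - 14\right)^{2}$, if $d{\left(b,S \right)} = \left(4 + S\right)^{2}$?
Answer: $169$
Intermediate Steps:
$N{\left(D,W \right)} = \frac{6 + D}{2 W}$
$\left(d{\left(N{\left(-1,5 \right)},-5 \right)} - 14\right)^{2} = \left(\left(4 - 5\right)^{2} - 14\right)^{2} = \left(\left(-1\right)^{2} - 14\right)^{2} = \left(1 - 14\right)^{2} = \left(-13\right)^{2} = 169$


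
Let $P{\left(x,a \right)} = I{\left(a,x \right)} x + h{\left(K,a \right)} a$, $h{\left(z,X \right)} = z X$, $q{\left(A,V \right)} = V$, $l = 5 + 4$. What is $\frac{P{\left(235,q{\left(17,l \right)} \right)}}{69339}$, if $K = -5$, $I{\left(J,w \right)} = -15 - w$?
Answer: $- \frac{59155}{69339} \approx -0.85313$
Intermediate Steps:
$l = 9$
$h{\left(z,X \right)} = X z$
$P{\left(x,a \right)} = - 5 a^{2} + x \left(-15 - x\right)$ ($P{\left(x,a \right)} = \left(-15 - x\right) x + a \left(-5\right) a = x \left(-15 - x\right) + - 5 a a = x \left(-15 - x\right) - 5 a^{2} = - 5 a^{2} + x \left(-15 - x\right)$)
$\frac{P{\left(235,q{\left(17,l \right)} \right)}}{69339} = \frac{- 5 \cdot 9^{2} - 235 \left(15 + 235\right)}{69339} = \left(\left(-5\right) 81 - 235 \cdot 250\right) \frac{1}{69339} = \left(-405 - 58750\right) \frac{1}{69339} = \left(-59155\right) \frac{1}{69339} = - \frac{59155}{69339}$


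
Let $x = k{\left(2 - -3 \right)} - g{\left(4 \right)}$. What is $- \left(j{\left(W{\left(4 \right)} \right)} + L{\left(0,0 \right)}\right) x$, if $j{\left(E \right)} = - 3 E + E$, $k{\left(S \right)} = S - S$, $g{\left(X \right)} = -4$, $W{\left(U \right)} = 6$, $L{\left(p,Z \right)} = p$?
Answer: $48$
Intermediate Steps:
$k{\left(S \right)} = 0$
$x = 4$ ($x = 0 - -4 = 0 + 4 = 4$)
$j{\left(E \right)} = - 2 E$
$- \left(j{\left(W{\left(4 \right)} \right)} + L{\left(0,0 \right)}\right) x = - \left(\left(-2\right) 6 + 0\right) 4 = - \left(-12 + 0\right) 4 = - \left(-12\right) 4 = \left(-1\right) \left(-48\right) = 48$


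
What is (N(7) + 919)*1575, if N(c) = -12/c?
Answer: 1444725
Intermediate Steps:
(N(7) + 919)*1575 = (-12/7 + 919)*1575 = (6421/7)*1575 = 1444725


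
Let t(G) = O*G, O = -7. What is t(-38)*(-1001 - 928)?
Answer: -513114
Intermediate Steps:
t(G) = -7*G
t(-38)*(-1001 - 928) = (-7*(-38))*(-1001 - 928) = 266*(-1929) = -513114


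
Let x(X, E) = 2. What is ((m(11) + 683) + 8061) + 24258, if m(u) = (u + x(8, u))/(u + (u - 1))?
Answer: 693055/21 ≈ 33003.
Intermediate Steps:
m(u) = (2 + u)/(-1 + 2*u) (m(u) = (u + 2)/(u + (u - 1)) = (2 + u)/(u + (-1 + u)) = (2 + u)/(-1 + 2*u))
((m(11) + 683) + 8061) + 24258 = (((2 + 11)/(-1 + 2*11) + 683) + 8061) + 24258 = ((13/(-1 + 22) + 683) + 8061) + 24258 = ((13/21 + 683) + 8061) + 24258 = (14356/21 + 8061) + 24258 = 183637/21 + 24258 = 693055/21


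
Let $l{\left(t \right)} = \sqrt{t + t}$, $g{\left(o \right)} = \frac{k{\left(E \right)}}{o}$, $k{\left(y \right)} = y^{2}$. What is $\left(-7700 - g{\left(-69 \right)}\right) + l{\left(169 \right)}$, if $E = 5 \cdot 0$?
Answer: $-7700 + 13 \sqrt{2} \approx -7681.6$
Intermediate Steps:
$E = 0$
$g{\left(o \right)} = 0$ ($g{\left(o \right)} = \frac{0^{2}}{o} = \frac{0}{o} = 0$)
$l{\left(t \right)} = \sqrt{2} \sqrt{t}$ ($l{\left(t \right)} = \sqrt{2 t} = \sqrt{2} \sqrt{t}$)
$\left(-7700 - g{\left(-69 \right)}\right) + l{\left(169 \right)} = \left(-7700 - 0\right) + \sqrt{2} \sqrt{169} = \left(-7700 + 0\right) + \sqrt{2} \cdot 13 = -7700 + 13 \sqrt{2}$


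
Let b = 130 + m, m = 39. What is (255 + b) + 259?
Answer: 683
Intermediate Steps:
b = 169 (b = 130 + 39 = 169)
(255 + b) + 259 = (255 + 169) + 259 = 424 + 259 = 683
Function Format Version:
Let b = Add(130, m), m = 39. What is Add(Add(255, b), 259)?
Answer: 683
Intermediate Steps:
b = 169 (b = Add(130, 39) = 169)
Add(Add(255, b), 259) = Add(Add(255, 169), 259) = Add(424, 259) = 683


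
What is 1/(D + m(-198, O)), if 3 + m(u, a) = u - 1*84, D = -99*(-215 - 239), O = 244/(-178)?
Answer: 1/44661 ≈ 2.2391e-5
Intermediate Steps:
O = -122/89 (O = 244*(-1/178) = -122/89 ≈ -1.3708)
D = 44946 (D = -99*(-454) = 44946)
m(u, a) = -87 + u (m(u, a) = -3 + (u - 1*84) = -3 + (u - 84) = -3 + (-84 + u) = -87 + u)
1/(D + m(-198, O)) = 1/(44946 + (-87 - 198)) = 1/(44946 - 285) = 1/44661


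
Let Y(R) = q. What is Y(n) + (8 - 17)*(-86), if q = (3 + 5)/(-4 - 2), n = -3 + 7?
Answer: 2318/3 ≈ 772.67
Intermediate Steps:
n = 4
q = -4/3 (q = 8/(-6) = 8*(-⅙) = -4/3 ≈ -1.3333)
Y(R) = -4/3
Y(n) + (8 - 17)*(-86) = -4/3 + (8 - 17)*(-86) = -4/3 - 9*(-86) = -4/3 + 774 = 2318/3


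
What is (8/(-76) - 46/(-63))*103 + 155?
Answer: 262579/1197 ≈ 219.36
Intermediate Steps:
(8/(-76) - 46/(-63))*103 + 155 = (8*(-1/76) - 46*(-1/63))*103 + 155 = (-2/19 + 46/63)*103 + 155 = (748/1197)*103 + 155 = 77044/1197 + 155 = 262579/1197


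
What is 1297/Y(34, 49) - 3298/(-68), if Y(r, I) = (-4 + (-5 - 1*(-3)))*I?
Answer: 6481/147 ≈ 44.088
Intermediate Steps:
Y(r, I) = -6*I (Y(r, I) = (-4 + (-5 + 3))*I = (-4 - 2)*I = -6*I)
1297/Y(34, 49) - 3298/(-68) = 1297/((-6*49)) - 3298/(-68) = 1297/(-294) - 3298*(-1/68) = 1297*(-1/294) + 97/2 = -1297/294 + 97/2 = 6481/147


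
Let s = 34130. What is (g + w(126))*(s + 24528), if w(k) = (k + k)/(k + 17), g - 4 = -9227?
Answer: -77348609146/143 ≈ -5.4090e+8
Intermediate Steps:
g = -9223 (g = 4 - 9227 = -9223)
w(k) = 2*k/(17 + k) (w(k) = (2*k)/(17 + k) = 2*k/(17 + k))
(g + w(126))*(s + 24528) = (-9223 + 2*126/(17 + 126))*(34130 + 24528) = (-9223 + 2*126/143)*58658 = (-9223 + 2*126*(1/143))*58658 = (-9223 + 252/143)*58658 = -1318637/143*58658 = -77348609146/143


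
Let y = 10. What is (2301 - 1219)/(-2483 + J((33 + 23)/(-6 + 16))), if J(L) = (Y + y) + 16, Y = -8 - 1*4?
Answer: -1082/2469 ≈ -0.43823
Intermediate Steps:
Y = -12 (Y = -8 - 4 = -12)
J(L) = 14 (J(L) = (-12 + 10) + 16 = -2 + 16 = 14)
(2301 - 1219)/(-2483 + J((33 + 23)/(-6 + 16))) = (2301 - 1219)/(-2483 + 14) = 1082/(-2469) = 1082*(-1/2469) = -1082/2469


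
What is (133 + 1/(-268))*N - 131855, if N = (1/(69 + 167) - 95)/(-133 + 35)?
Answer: -816478293503/6198304 ≈ -1.3173e+5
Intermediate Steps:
N = 22419/23128 (N = (1/236 - 95)/(-98) = (1/236 - 95)*(-1/98) = -22419/236*(-1/98) = 22419/23128 ≈ 0.96934)
(133 + 1/(-268))*N - 131855 = (133 + 1/(-268))*(22419/23128) - 131855 = (133 - 1/268)*(22419/23128) - 131855 = (35643/268)*(22419/23128) - 131855 = 799080417/6198304 - 131855 = -816478293503/6198304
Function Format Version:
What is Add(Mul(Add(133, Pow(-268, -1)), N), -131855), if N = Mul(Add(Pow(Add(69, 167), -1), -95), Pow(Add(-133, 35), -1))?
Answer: Rational(-816478293503, 6198304) ≈ -1.3173e+5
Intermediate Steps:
N = Rational(22419, 23128) (N = Mul(Add(Pow(236, -1), -95), Pow(-98, -1)) = Mul(Add(Rational(1, 236), -95), Rational(-1, 98)) = Mul(Rational(-22419, 236), Rational(-1, 98)) = Rational(22419, 23128) ≈ 0.96934)
Add(Mul(Add(133, Pow(-268, -1)), N), -131855) = Add(Mul(Add(133, Pow(-268, -1)), Rational(22419, 23128)), -131855) = Add(Mul(Add(133, Rational(-1, 268)), Rational(22419, 23128)), -131855) = Add(Mul(Rational(35643, 268), Rational(22419, 23128)), -131855) = Add(Rational(799080417, 6198304), -131855) = Rational(-816478293503, 6198304)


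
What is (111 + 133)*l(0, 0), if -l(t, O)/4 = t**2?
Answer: 0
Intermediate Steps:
l(t, O) = -4*t**2
(111 + 133)*l(0, 0) = (111 + 133)*(-4*0**2) = 244*(-4*0) = 244*0 = 0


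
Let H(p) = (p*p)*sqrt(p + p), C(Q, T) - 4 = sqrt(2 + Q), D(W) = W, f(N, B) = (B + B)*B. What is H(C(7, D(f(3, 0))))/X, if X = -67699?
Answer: -49*sqrt(14)/67699 ≈ -0.0027082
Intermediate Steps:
f(N, B) = 2*B**2 (f(N, B) = (2*B)*B = 2*B**2)
C(Q, T) = 4 + sqrt(2 + Q)
H(p) = sqrt(2)*p**(5/2) (H(p) = p**2*sqrt(2*p) = p**2*(sqrt(2)*sqrt(p)) = sqrt(2)*p**(5/2))
H(C(7, D(f(3, 0))))/X = (sqrt(2)*(4 + sqrt(2 + 7))**(5/2))/(-67699) = (sqrt(2)*(4 + sqrt(9))**(5/2))*(-1/67699) = (sqrt(2)*(4 + 3)**(5/2))*(-1/67699) = (sqrt(2)*7**(5/2))*(-1/67699) = (sqrt(2)*(49*sqrt(7)))*(-1/67699) = (49*sqrt(14))*(-1/67699) = -49*sqrt(14)/67699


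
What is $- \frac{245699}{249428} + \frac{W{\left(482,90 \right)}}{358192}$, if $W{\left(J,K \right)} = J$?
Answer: $- \frac{10985898989}{11167889272} \approx -0.9837$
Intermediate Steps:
$- \frac{245699}{249428} + \frac{W{\left(482,90 \right)}}{358192} = - \frac{245699}{249428} + \frac{482}{358192} = \left(-245699\right) \frac{1}{249428} + 482 \cdot \frac{1}{358192} = - \frac{245699}{249428} + \frac{241}{179096} = - \frac{10985898989}{11167889272}$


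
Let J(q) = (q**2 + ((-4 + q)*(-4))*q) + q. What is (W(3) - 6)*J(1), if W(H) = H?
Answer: -42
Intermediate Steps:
J(q) = q + q**2 + q*(16 - 4*q) (J(q) = (q**2 + (16 - 4*q)*q) + q = (q**2 + q*(16 - 4*q)) + q = q + q**2 + q*(16 - 4*q))
(W(3) - 6)*J(1) = (3 - 6)*(1*(17 - 3*1)) = -3*(17 - 3) = -3*14 = -42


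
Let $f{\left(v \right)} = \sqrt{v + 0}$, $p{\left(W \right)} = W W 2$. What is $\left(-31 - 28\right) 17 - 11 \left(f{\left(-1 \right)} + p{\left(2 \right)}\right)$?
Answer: $-1091 - 11 i \approx -1091.0 - 11.0 i$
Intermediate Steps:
$p{\left(W \right)} = 2 W^{2}$ ($p{\left(W \right)} = W^{2} \cdot 2 = 2 W^{2}$)
$f{\left(v \right)} = \sqrt{v}$
$\left(-31 - 28\right) 17 - 11 \left(f{\left(-1 \right)} + p{\left(2 \right)}\right) = \left(-31 - 28\right) 17 - 11 \left(\sqrt{-1} + 2 \cdot 2^{2}\right) = \left(-59\right) 17 - 11 \left(i + 2 \cdot 4\right) = -1003 - 11 \left(i + 8\right) = -1003 - 11 \left(8 + i\right) = -1003 - \left(88 + 11 i\right) = -1091 - 11 i$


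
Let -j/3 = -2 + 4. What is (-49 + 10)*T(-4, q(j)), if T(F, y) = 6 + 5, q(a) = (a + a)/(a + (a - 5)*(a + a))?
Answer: -429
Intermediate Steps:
j = -6 (j = -3*(-2 + 4) = -3*2 = -6)
q(a) = 2*a/(a + 2*a*(-5 + a)) (q(a) = (2*a)/(a + (-5 + a)*(2*a)) = (2*a)/(a + 2*a*(-5 + a)) = 2*a/(a + 2*a*(-5 + a)))
T(F, y) = 11
(-49 + 10)*T(-4, q(j)) = (-49 + 10)*11 = -39*11 = -429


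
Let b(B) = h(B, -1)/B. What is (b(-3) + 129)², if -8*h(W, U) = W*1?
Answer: 1062961/64 ≈ 16609.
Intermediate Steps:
h(W, U) = -W/8
b(B) = -⅛ (b(B) = (-B/8)/B = -⅛)
(b(-3) + 129)² = (-⅛ + 129)² = (1031/8)² = 1062961/64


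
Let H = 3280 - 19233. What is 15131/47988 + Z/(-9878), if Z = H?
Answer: 457508291/237012732 ≈ 1.9303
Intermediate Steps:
H = -15953
Z = -15953
15131/47988 + Z/(-9878) = 15131/47988 - 15953/(-9878) = 15131*(1/47988) - 15953*(-1/9878) = 15131/47988 + 15953/9878 = 457508291/237012732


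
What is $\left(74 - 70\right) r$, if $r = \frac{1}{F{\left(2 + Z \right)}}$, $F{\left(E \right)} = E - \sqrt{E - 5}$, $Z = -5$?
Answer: $- \frac{12}{17} + \frac{8 i \sqrt{2}}{17} \approx -0.70588 + 0.66551 i$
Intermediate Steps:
$F{\left(E \right)} = E - \sqrt{-5 + E}$
$r = \frac{1}{-3 - 2 i \sqrt{2}}$ ($r = \frac{1}{\left(2 - 5\right) - \sqrt{-5 + \left(2 - 5\right)}} = \frac{1}{-3 - \sqrt{-5 - 3}} = \frac{1}{-3 - \sqrt{-8}} = \frac{1}{-3 - 2 i \sqrt{2}} \approx -0.17647 + 0.16638 i$)
$\left(74 - 70\right) r = \left(74 - 70\right) \frac{i}{- 3 i + 2 \sqrt{2}} = 4 \frac{i}{- 3 i + 2 \sqrt{2}} = \frac{4 i}{- 3 i + 2 \sqrt{2}}$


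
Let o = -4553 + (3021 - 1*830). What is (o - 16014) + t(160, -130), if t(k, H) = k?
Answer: -18216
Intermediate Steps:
o = -2362 (o = -4553 + (3021 - 830) = -4553 + 2191 = -2362)
(o - 16014) + t(160, -130) = (-2362 - 16014) + 160 = -18376 + 160 = -18216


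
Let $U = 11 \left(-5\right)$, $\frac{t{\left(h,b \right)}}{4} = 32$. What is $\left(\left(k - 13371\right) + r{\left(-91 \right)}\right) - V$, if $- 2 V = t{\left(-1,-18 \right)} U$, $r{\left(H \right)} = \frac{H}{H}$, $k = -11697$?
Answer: $-28587$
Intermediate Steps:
$t{\left(h,b \right)} = 128$ ($t{\left(h,b \right)} = 4 \cdot 32 = 128$)
$U = -55$
$r{\left(H \right)} = 1$
$V = 3520$ ($V = - \frac{128 \left(-55\right)}{2} = \left(- \frac{1}{2}\right) \left(-7040\right) = 3520$)
$\left(\left(k - 13371\right) + r{\left(-91 \right)}\right) - V = \left(\left(-11697 - 13371\right) + 1\right) - 3520 = \left(-25068 + 1\right) - 3520 = -25067 - 3520 = -28587$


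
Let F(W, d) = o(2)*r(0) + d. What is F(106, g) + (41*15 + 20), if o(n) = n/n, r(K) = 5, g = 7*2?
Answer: 654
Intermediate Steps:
g = 14
o(n) = 1
F(W, d) = 5 + d (F(W, d) = 1*5 + d = 5 + d)
F(106, g) + (41*15 + 20) = (5 + 14) + (41*15 + 20) = 19 + (615 + 20) = 19 + 635 = 654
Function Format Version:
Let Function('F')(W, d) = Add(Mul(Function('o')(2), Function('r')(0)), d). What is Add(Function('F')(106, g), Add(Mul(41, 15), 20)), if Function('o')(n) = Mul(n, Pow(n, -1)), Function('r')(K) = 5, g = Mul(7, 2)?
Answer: 654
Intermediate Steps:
g = 14
Function('o')(n) = 1
Function('F')(W, d) = Add(5, d) (Function('F')(W, d) = Add(Mul(1, 5), d) = Add(5, d))
Add(Function('F')(106, g), Add(Mul(41, 15), 20)) = Add(Add(5, 14), Add(Mul(41, 15), 20)) = Add(19, Add(615, 20)) = Add(19, 635) = 654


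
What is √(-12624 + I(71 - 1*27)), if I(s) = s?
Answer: 2*I*√3145 ≈ 112.16*I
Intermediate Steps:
√(-12624 + I(71 - 1*27)) = √(-12624 + (71 - 1*27)) = √(-12624 + (71 - 27)) = √(-12624 + 44) = √(-12580) = 2*I*√3145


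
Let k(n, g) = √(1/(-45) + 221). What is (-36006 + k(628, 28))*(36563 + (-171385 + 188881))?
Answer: -1946448354 + 108118*√12430/15 ≈ -1.9456e+9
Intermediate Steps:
k(n, g) = 2*√12430/15 (k(n, g) = √(-1/45 + 221) = √(9944/45) = 2*√12430/15)
(-36006 + k(628, 28))*(36563 + (-171385 + 188881)) = (-36006 + 2*√12430/15)*(36563 + (-171385 + 188881)) = (-36006 + 2*√12430/15)*(36563 + 17496) = (-36006 + 2*√12430/15)*54059 = -1946448354 + 108118*√12430/15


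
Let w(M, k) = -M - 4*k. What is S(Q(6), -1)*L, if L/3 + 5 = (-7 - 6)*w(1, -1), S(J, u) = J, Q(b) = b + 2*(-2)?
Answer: -264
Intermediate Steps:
Q(b) = -4 + b (Q(b) = b - 4 = -4 + b)
L = -132 (L = -15 + 3*((-7 - 6)*(-1*1 - 4*(-1))) = -15 + 3*(-13*(-1 + 4)) = -15 + 3*(-13*3) = -15 + 3*(-39) = -15 - 117 = -132)
S(Q(6), -1)*L = (-4 + 6)*(-132) = 2*(-132) = -264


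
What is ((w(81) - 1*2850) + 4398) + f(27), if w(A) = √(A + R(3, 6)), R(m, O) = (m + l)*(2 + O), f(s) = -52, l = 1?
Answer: 1496 + √113 ≈ 1506.6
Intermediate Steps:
R(m, O) = (1 + m)*(2 + O) (R(m, O) = (m + 1)*(2 + O) = (1 + m)*(2 + O))
w(A) = √(32 + A) (w(A) = √(A + (2 + 6 + 2*3 + 6*3)) = √(A + (2 + 6 + 6 + 18)) = √(A + 32) = √(32 + A))
((w(81) - 1*2850) + 4398) + f(27) = ((√(32 + 81) - 1*2850) + 4398) - 52 = ((√113 - 2850) + 4398) - 52 = ((-2850 + √113) + 4398) - 52 = (1548 + √113) - 52 = 1496 + √113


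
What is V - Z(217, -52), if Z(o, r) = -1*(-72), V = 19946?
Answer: 19874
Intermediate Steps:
Z(o, r) = 72
V - Z(217, -52) = 19946 - 1*72 = 19946 - 72 = 19874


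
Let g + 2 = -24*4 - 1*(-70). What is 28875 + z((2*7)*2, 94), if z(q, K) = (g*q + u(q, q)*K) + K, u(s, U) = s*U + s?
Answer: 104513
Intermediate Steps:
u(s, U) = s + U*s (u(s, U) = U*s + s = s + U*s)
g = -28 (g = -2 + (-24*4 - 1*(-70)) = -2 + (-96 + 70) = -2 - 26 = -28)
z(q, K) = K - 28*q + K*q*(1 + q) (z(q, K) = (-28*q + (q*(1 + q))*K) + K = (-28*q + K*q*(1 + q)) + K = K - 28*q + K*q*(1 + q))
28875 + z((2*7)*2, 94) = 28875 + (94 - 28*2*7*2 + 94*((2*7)*2)*(1 + (2*7)*2)) = 28875 + (94 - 392*2 + 94*(14*2)*(1 + 14*2)) = 28875 + (94 - 28*28 + 94*28*(1 + 28)) = 28875 + (94 - 784 + 94*28*29) = 28875 + (94 - 784 + 76328) = 28875 + 75638 = 104513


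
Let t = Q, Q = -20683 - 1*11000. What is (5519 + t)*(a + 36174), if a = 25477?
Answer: -1613036764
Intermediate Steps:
Q = -31683 (Q = -20683 - 11000 = -31683)
t = -31683
(5519 + t)*(a + 36174) = (5519 - 31683)*(25477 + 36174) = -26164*61651 = -1613036764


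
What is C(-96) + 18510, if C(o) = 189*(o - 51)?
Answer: -9273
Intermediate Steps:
C(o) = -9639 + 189*o (C(o) = 189*(-51 + o) = -9639 + 189*o)
C(-96) + 18510 = (-9639 + 189*(-96)) + 18510 = (-9639 - 18144) + 18510 = -27783 + 18510 = -9273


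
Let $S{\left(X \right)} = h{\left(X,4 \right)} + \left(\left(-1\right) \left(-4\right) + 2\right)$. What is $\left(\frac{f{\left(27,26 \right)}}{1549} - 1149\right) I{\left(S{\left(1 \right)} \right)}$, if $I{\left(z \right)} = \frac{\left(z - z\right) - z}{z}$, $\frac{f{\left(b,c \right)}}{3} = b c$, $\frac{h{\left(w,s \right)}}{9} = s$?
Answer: $\frac{1777695}{1549} \approx 1147.6$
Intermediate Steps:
$h{\left(w,s \right)} = 9 s$
$f{\left(b,c \right)} = 3 b c$
$S{\left(X \right)} = 42$ ($S{\left(X \right)} = 9 \cdot 4 + \left(\left(-1\right) \left(-4\right) + 2\right) = 36 + \left(4 + 2\right) = 36 + 6 = 42$)
$I{\left(z \right)} = -1$ ($I{\left(z \right)} = \frac{0 - z}{z} = \frac{\left(-1\right) z}{z} = -1$)
$\left(\frac{f{\left(27,26 \right)}}{1549} - 1149\right) I{\left(S{\left(1 \right)} \right)} = \left(\frac{3 \cdot 27 \cdot 26}{1549} - 1149\right) \left(-1\right) = \left(2106 \cdot \frac{1}{1549} - 1149\right) \left(-1\right) = \left(\frac{2106}{1549} - 1149\right) \left(-1\right) = \left(- \frac{1777695}{1549}\right) \left(-1\right) = \frac{1777695}{1549}$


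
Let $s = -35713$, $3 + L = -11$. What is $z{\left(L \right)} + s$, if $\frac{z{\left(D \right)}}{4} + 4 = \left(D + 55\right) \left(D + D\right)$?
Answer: $-40321$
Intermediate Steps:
$L = -14$ ($L = -3 - 11 = -14$)
$z{\left(D \right)} = -16 + 8 D \left(55 + D\right)$ ($z{\left(D \right)} = -16 + 4 \left(D + 55\right) \left(D + D\right) = -16 + 4 \left(55 + D\right) 2 D = -16 + 4 \cdot 2 D \left(55 + D\right) = -16 + 8 D \left(55 + D\right)$)
$z{\left(L \right)} + s = \left(-16 + 8 \left(-14\right)^{2} + 440 \left(-14\right)\right) - 35713 = \left(-16 + 8 \cdot 196 - 6160\right) - 35713 = \left(-16 + 1568 - 6160\right) - 35713 = -4608 - 35713 = -40321$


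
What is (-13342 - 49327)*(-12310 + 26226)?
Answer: -872101804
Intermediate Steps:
(-13342 - 49327)*(-12310 + 26226) = -62669*13916 = -872101804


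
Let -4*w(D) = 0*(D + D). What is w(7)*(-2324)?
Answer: 0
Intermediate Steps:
w(D) = 0 (w(D) = -0*(D + D) = -0*2*D = -¼*0 = 0)
w(7)*(-2324) = 0*(-2324) = 0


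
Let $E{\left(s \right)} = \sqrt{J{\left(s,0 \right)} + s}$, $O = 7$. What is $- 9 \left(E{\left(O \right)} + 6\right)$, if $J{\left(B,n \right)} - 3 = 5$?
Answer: $-54 - 9 \sqrt{15} \approx -88.857$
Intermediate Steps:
$J{\left(B,n \right)} = 8$ ($J{\left(B,n \right)} = 3 + 5 = 8$)
$E{\left(s \right)} = \sqrt{8 + s}$
$- 9 \left(E{\left(O \right)} + 6\right) = - 9 \left(\sqrt{8 + 7} + 6\right) = - 9 \left(\sqrt{15} + 6\right) = - 9 \left(6 + \sqrt{15}\right) = -54 - 9 \sqrt{15}$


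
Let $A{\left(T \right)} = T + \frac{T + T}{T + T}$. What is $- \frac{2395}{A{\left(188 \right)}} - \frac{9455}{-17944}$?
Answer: $- \frac{41188885}{3391416} \approx -12.145$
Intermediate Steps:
$A{\left(T \right)} = 1 + T$ ($A{\left(T \right)} = T + \frac{2 T}{2 T} = T + 2 T \frac{1}{2 T} = T + 1 = 1 + T$)
$- \frac{2395}{A{\left(188 \right)}} - \frac{9455}{-17944} = - \frac{2395}{1 + 188} - \frac{9455}{-17944} = - \frac{2395}{189} - - \frac{9455}{17944} = \left(-2395\right) \frac{1}{189} + \frac{9455}{17944} = - \frac{2395}{189} + \frac{9455}{17944} = - \frac{41188885}{3391416}$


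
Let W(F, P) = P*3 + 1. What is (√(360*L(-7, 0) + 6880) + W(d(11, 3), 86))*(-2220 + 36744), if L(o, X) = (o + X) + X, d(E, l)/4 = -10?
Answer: 8941716 + 69048*√1090 ≈ 1.1221e+7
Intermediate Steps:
d(E, l) = -40 (d(E, l) = 4*(-10) = -40)
L(o, X) = o + 2*X (L(o, X) = (X + o) + X = o + 2*X)
W(F, P) = 1 + 3*P (W(F, P) = 3*P + 1 = 1 + 3*P)
(√(360*L(-7, 0) + 6880) + W(d(11, 3), 86))*(-2220 + 36744) = (√(360*(-7 + 2*0) + 6880) + (1 + 3*86))*(-2220 + 36744) = (√(360*(-7 + 0) + 6880) + (1 + 258))*34524 = (√(360*(-7) + 6880) + 259)*34524 = (√(-2520 + 6880) + 259)*34524 = (√4360 + 259)*34524 = (2*√1090 + 259)*34524 = (259 + 2*√1090)*34524 = 8941716 + 69048*√1090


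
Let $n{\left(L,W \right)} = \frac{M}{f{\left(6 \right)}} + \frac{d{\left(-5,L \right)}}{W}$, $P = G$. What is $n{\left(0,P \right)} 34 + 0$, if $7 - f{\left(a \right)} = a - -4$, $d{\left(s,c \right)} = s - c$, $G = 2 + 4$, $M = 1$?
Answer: $- \frac{119}{3} \approx -39.667$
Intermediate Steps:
$G = 6$
$P = 6$
$f{\left(a \right)} = 3 - a$ ($f{\left(a \right)} = 7 - \left(a - -4\right) = 7 - \left(a + 4\right) = 7 - \left(4 + a\right) = 3 - a$)
$n{\left(L,W \right)} = - \frac{1}{3} + \frac{-5 - L}{W}$ ($n{\left(L,W \right)} = 1 \frac{1}{3 - 6} + \frac{-5 - L}{W} = 1 \frac{1}{-3} + \frac{-5 - L}{W} = 1 \left(- \frac{1}{3}\right) + \frac{-5 - L}{W} = - \frac{1}{3} + \frac{-5 - L}{W}$)
$n{\left(0,P \right)} 34 + 0 = \frac{-5 - 0 - 2}{6} \cdot 34 + 0 = \frac{-5 + 0 - 2}{6} \cdot 34 + 0 = \frac{1}{6} \left(-7\right) 34 + 0 = \left(- \frac{7}{6}\right) 34 + 0 = - \frac{119}{3} + 0 = - \frac{119}{3}$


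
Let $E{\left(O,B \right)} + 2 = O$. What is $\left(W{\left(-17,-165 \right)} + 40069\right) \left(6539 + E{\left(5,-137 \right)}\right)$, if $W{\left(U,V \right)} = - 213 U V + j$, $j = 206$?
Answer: $-3645136980$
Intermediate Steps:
$E{\left(O,B \right)} = -2 + O$
$W{\left(U,V \right)} = 206 - 213 U V$ ($W{\left(U,V \right)} = - 213 U V + 206 = 206 - 213 U V$)
$\left(W{\left(-17,-165 \right)} + 40069\right) \left(6539 + E{\left(5,-137 \right)}\right) = \left(\left(206 - \left(-3621\right) \left(-165\right)\right) + 40069\right) \left(6539 + \left(-2 + 5\right)\right) = \left(\left(206 - 597465\right) + 40069\right) \left(6539 + 3\right) = \left(-597259 + 40069\right) 6542 = \left(-557190\right) 6542 = -3645136980$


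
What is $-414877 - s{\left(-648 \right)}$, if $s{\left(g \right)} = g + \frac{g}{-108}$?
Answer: $-414235$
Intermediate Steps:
$s{\left(g \right)} = \frac{107 g}{108}$ ($s{\left(g \right)} = g + g \left(- \frac{1}{108}\right) = g - \frac{g}{108} = \frac{107 g}{108}$)
$-414877 - s{\left(-648 \right)} = -414877 - \frac{107}{108} \left(-648\right) = -414877 - -642 = -414877 + 642 = -414235$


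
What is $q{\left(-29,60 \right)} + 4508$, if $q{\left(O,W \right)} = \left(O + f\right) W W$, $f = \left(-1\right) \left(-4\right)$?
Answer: $-85492$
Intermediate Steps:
$f = 4$
$q{\left(O,W \right)} = W^{2} \left(4 + O\right)$ ($q{\left(O,W \right)} = \left(O + 4\right) W W = \left(4 + O\right) W^{2} = W^{2} \left(4 + O\right)$)
$q{\left(-29,60 \right)} + 4508 = 60^{2} \left(4 - 29\right) + 4508 = 3600 \left(-25\right) + 4508 = -90000 + 4508 = -85492$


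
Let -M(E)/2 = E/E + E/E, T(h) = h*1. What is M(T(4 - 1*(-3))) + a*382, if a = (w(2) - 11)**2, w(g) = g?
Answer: 30938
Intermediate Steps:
T(h) = h
a = 81 (a = (2 - 11)**2 = (-9)**2 = 81)
M(E) = -4 (M(E) = -2*(E/E + E/E) = -2*(1 + 1) = -2*2 = -4)
M(T(4 - 1*(-3))) + a*382 = -4 + 81*382 = -4 + 30942 = 30938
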